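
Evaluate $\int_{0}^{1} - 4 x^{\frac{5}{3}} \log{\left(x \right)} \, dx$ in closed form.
$\frac{9}{16}$

Start from the elementary integral
$$J(a) = \int_{0}^{1} - 4 x^{a} \, dx = - \frac{4}{a + 1}.$$

Differentiating under the integral sign brings down a factor of $\ln x$:
$$\frac{dJ}{da} = \int_{0}^{1} - 4 x^{a} \log{\left(x \right)} \, dx = \frac{4}{\left(a + 1\right)^{2}}.$$

The integral on the left is $I$, so $I = \frac{4}{\left(a + 1\right)^{2}}$.

Setting $a = \frac{5}{3}$:
$$I = \frac{9}{16}.$$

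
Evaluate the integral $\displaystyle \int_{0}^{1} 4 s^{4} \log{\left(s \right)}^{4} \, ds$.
$\frac{96}{3125}$

Begin with the known integral
$$J(a) = \int_{0}^{1} 4 s^{a} \, ds = \frac{4}{a + 1}.$$

Differentiating under the integral sign brings down a factor of $\ln s$:
$$\frac{dJ}{da} = \int_{0}^{1} 4 s^{a} \log{\left(s \right)} \, ds = - \frac{4}{\left(a + 1\right)^{2}}.$$

Repeating $4$ times in total — each differentiation brings down another $\ln s$ — gives
$$\frac{d^{4}J}{da^{4}} = \int_{0}^{1} 4 s^{a} \log{\left(s \right)}^{4} \, ds = \frac{96}{\left(a + 1\right)^{5}},$$
and the integrand here is exactly the target integrand, so $I = \frac{96}{\left(a + 1\right)^{5}}$.

Setting $a = 4$:
$$I = \frac{96}{3125}.$$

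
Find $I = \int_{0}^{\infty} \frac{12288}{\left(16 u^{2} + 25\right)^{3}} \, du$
$\frac{576 \pi}{3125}$

Start from the standard arctangent integral
$$J(a) = \int_{0}^{\infty} \frac{3}{a^{2} + u^{2}} \, du = \frac{3 \pi}{2 a}.$$

Differentiating under the integral sign with respect to $a$,
$$\frac{dJ}{da} = \int_{0}^{\infty} - \frac{6 a}{\left(a^{2} + u^{2}\right)^{2}} \, du = - \frac{3 \pi}{2 a^{2}},$$
so $\int_{0}^{\infty} \frac{3}{\left(a^{2} + u^{2}\right)^{2}} \, du = \frac{3 \pi}{4 a^{3}}$.

Repeating — each differentiation of $1/(u^2+a^2)^j$ produces $-2ja/(u^2+a^2)^{j+1}$ — and dividing through by $-2ja$ at each step yields, after $2$ differentiations in total,
$$\int_{0}^{\infty} \frac{3}{\left(a^{2} + u^{2}\right)^{3}} \, du = \frac{9 \pi}{16 a^{5}}.$$

Setting $a = \frac{5}{4}$:
$$I = \frac{576 \pi}{3125}.$$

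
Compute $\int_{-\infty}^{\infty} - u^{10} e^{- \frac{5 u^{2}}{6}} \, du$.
$- \frac{45927 \sqrt{30} \sqrt{\pi}}{3125}$

Start from the elementary integral
$$J(a) = \int_{-\infty}^{\infty} - e^{- a u^{2}} \, du = - \frac{\sqrt{\pi}}{\sqrt{a}}.$$

Differentiating under the integral sign brings down a factor of $(-u^2)$:
$$\frac{dJ}{da} = \int_{-\infty}^{\infty} u^{2} e^{- a u^{2}} \, du = \frac{\sqrt{\pi}}{2 a^{\frac{3}{2}}}.$$

Repeating $5$ times in total — each differentiation brings down another $(-u^2)$ — gives
$$\frac{d^{5}J}{da^{5}} = \int_{-\infty}^{\infty} u^{10} e^{- a u^{2}} \, du = \frac{945 \sqrt{\pi}}{32 a^{\frac{11}{2}}},$$
and the integrand here is $(-1)^{5}$ times the target integrand, so $I = (-1)^{5}\,\frac{d^{5}J}{da^{5}} = - \frac{945 \sqrt{\pi}}{32 a^{\frac{11}{2}}}$.

Setting $a = \frac{5}{6}$:
$$I = - \frac{45927 \sqrt{30} \sqrt{\pi}}{3125}.$$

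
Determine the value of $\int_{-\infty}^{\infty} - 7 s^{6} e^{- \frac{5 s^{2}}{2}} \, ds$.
$- \frac{21 \sqrt{10} \sqrt{\pi}}{125}$

Begin with the known integral
$$J(a) = \int_{-\infty}^{\infty} - 7 e^{- a s^{2}} \, ds = - \frac{7 \sqrt{\pi}}{\sqrt{a}}.$$

Differentiating under the integral sign brings down a factor of $(-s^2)$:
$$\frac{dJ}{da} = \int_{-\infty}^{\infty} 7 s^{2} e^{- a s^{2}} \, ds = \frac{7 \sqrt{\pi}}{2 a^{\frac{3}{2}}}.$$

Repeating $3$ times in total — each differentiation brings down another $(-s^2)$ — gives
$$\frac{d^{3}J}{da^{3}} = \int_{-\infty}^{\infty} 7 s^{6} e^{- a s^{2}} \, ds = \frac{105 \sqrt{\pi}}{8 a^{\frac{7}{2}}},$$
and the integrand here is $(-1)^{3}$ times the target integrand, so $I = (-1)^{3}\,\frac{d^{3}J}{da^{3}} = - \frac{105 \sqrt{\pi}}{8 a^{\frac{7}{2}}}$.

Setting $a = \frac{5}{2}$:
$$I = - \frac{21 \sqrt{10} \sqrt{\pi}}{125}.$$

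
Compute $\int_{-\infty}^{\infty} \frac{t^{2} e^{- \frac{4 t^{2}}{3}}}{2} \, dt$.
$\frac{3 \sqrt{3} \sqrt{\pi}}{32}$

Start from the elementary integral
$$J(a) = \int_{-\infty}^{\infty} \frac{e^{- a t^{2}}}{2} \, dt = \frac{\sqrt{\pi}}{2 \sqrt{a}}.$$

Differentiating under the integral sign brings down a factor of $(-t^2)$:
$$\frac{dJ}{da} = \int_{-\infty}^{\infty} - \frac{t^{2} e^{- a t^{2}}}{2} \, dt = - \frac{\sqrt{\pi}}{4 a^{\frac{3}{2}}}.$$

The integral on the left is $-I$, so $I = \frac{\sqrt{\pi}}{4 a^{\frac{3}{2}}}$.

Setting $a = \frac{4}{3}$:
$$I = \frac{3 \sqrt{3} \sqrt{\pi}}{32}.$$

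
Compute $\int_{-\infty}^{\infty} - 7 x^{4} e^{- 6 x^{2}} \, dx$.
$- \frac{7 \sqrt{6} \sqrt{\pi}}{288}$

Begin with the known integral
$$J(a) = \int_{-\infty}^{\infty} - 7 e^{- a x^{2}} \, dx = - \frac{7 \sqrt{\pi}}{\sqrt{a}}.$$

Differentiating under the integral sign brings down a factor of $(-x^2)$:
$$\frac{dJ}{da} = \int_{-\infty}^{\infty} 7 x^{2} e^{- a x^{2}} \, dx = \frac{7 \sqrt{\pi}}{2 a^{\frac{3}{2}}}.$$

Repeating twice in total — each differentiation brings down another $(-x^2)$ — gives
$$\frac{d^{2}J}{da^{2}} = \int_{-\infty}^{\infty} - 7 x^{4} e^{- a x^{2}} \, dx = - \frac{21 \sqrt{\pi}}{4 a^{\frac{5}{2}}},$$
and the integrand here is exactly the target integrand, so $I = - \frac{21 \sqrt{\pi}}{4 a^{\frac{5}{2}}}$.

Setting $a = 6$:
$$I = - \frac{7 \sqrt{6} \sqrt{\pi}}{288}.$$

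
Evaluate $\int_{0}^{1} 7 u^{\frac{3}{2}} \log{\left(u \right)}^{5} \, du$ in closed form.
$- \frac{10752}{3125}$

Begin with the known integral
$$J(a) = \int_{0}^{1} 7 u^{a} \, du = \frac{7}{a + 1}.$$

Differentiating under the integral sign brings down a factor of $\ln u$:
$$\frac{dJ}{da} = \int_{0}^{1} 7 u^{a} \log{\left(u \right)} \, du = - \frac{7}{\left(a + 1\right)^{2}}.$$

Repeating $5$ times in total — each differentiation brings down another $\ln u$ — gives
$$\frac{d^{5}J}{da^{5}} = \int_{0}^{1} 7 u^{a} \log{\left(u \right)}^{5} \, du = - \frac{840}{\left(a + 1\right)^{6}},$$
and the integrand here is exactly the target integrand, so $I = - \frac{840}{\left(a + 1\right)^{6}}$.

Setting $a = \frac{3}{2}$:
$$I = - \frac{10752}{3125}.$$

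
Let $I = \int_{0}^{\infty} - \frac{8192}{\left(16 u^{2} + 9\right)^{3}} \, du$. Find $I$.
$- \frac{128 \pi}{81}$

Start from the standard arctangent integral
$$J(a) = \int_{0}^{\infty} - \frac{2}{a^{2} + u^{2}} \, du = - \frac{\pi}{a}.$$

Differentiating under the integral sign with respect to $a$,
$$\frac{dJ}{da} = \int_{0}^{\infty} \frac{4 a}{\left(a^{2} + u^{2}\right)^{2}} \, du = \frac{\pi}{a^{2}},$$
so $\int_{0}^{\infty} - \frac{2}{\left(a^{2} + u^{2}\right)^{2}} \, du = - \frac{\pi}{2 a^{3}}$.

Repeating — each differentiation of $1/(u^2+a^2)^j$ produces $-2ja/(u^2+a^2)^{j+1}$ — and dividing through by $-2ja$ at each step yields, after $2$ differentiations in total,
$$\int_{0}^{\infty} - \frac{2}{\left(a^{2} + u^{2}\right)^{3}} \, du = - \frac{3 \pi}{8 a^{5}}.$$

Setting $a = \frac{3}{4}$:
$$I = - \frac{128 \pi}{81}.$$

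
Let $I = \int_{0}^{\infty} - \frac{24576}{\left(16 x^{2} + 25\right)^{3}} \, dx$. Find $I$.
$- \frac{1152 \pi}{3125}$

Start from the standard arctangent integral
$$J(a) = \int_{0}^{\infty} - \frac{6}{a^{2} + x^{2}} \, dx = - \frac{3 \pi}{a}.$$

Differentiating under the integral sign with respect to $a$,
$$\frac{dJ}{da} = \int_{0}^{\infty} \frac{12 a}{\left(a^{2} + x^{2}\right)^{2}} \, dx = \frac{3 \pi}{a^{2}},$$
so $\int_{0}^{\infty} - \frac{6}{\left(a^{2} + x^{2}\right)^{2}} \, dx = - \frac{3 \pi}{2 a^{3}}$.

Repeating — each differentiation of $1/(x^2+a^2)^j$ produces $-2ja/(x^2+a^2)^{j+1}$ — and dividing through by $-2ja$ at each step yields, after $2$ differentiations in total,
$$\int_{0}^{\infty} - \frac{6}{\left(a^{2} + x^{2}\right)^{3}} \, dx = - \frac{9 \pi}{8 a^{5}}.$$

Setting $a = \frac{5}{4}$:
$$I = - \frac{1152 \pi}{3125}.$$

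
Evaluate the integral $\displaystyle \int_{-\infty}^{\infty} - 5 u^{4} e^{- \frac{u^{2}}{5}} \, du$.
$- \frac{375 \sqrt{5} \sqrt{\pi}}{4}$

Consider the simpler parametrised integral
$$J(a) = \int_{-\infty}^{\infty} - 5 e^{- a u^{2}} \, du = - \frac{5 \sqrt{\pi}}{\sqrt{a}}.$$

Differentiating under the integral sign brings down a factor of $(-u^2)$:
$$\frac{dJ}{da} = \int_{-\infty}^{\infty} 5 u^{2} e^{- a u^{2}} \, du = \frac{5 \sqrt{\pi}}{2 a^{\frac{3}{2}}}.$$

Repeating twice in total — each differentiation brings down another $(-u^2)$ — gives
$$\frac{d^{2}J}{da^{2}} = \int_{-\infty}^{\infty} - 5 u^{4} e^{- a u^{2}} \, du = - \frac{15 \sqrt{\pi}}{4 a^{\frac{5}{2}}},$$
and the integrand here is exactly the target integrand, so $I = - \frac{15 \sqrt{\pi}}{4 a^{\frac{5}{2}}}$.

Setting $a = \frac{1}{5}$:
$$I = - \frac{375 \sqrt{5} \sqrt{\pi}}{4}.$$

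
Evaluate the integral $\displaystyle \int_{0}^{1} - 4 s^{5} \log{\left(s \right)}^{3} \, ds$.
$\frac{1}{54}$

Start from the elementary integral
$$J(a) = \int_{0}^{1} - 4 s^{a} \, ds = - \frac{4}{a + 1}.$$

Differentiating under the integral sign brings down a factor of $\ln s$:
$$\frac{dJ}{da} = \int_{0}^{1} - 4 s^{a} \log{\left(s \right)} \, ds = \frac{4}{\left(a + 1\right)^{2}}.$$

Repeating $3$ times in total — each differentiation brings down another $\ln s$ — gives
$$\frac{d^{3}J}{da^{3}} = \int_{0}^{1} - 4 s^{a} \log{\left(s \right)}^{3} \, ds = \frac{24}{\left(a + 1\right)^{4}},$$
and the integrand here is exactly the target integrand, so $I = \frac{24}{\left(a + 1\right)^{4}}$.

Setting $a = 5$:
$$I = \frac{1}{54}.$$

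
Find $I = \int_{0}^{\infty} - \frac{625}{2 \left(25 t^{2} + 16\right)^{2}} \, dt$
$- \frac{125 \pi}{512}$

Recall the elementary integral
$$J(a) = \int_{0}^{\infty} - \frac{1}{2 \left(a^{2} + t^{2}\right)} \, dt = - \frac{\pi}{4 a}.$$

Differentiating under the integral sign with respect to $a$,
$$\frac{dJ}{da} = \int_{0}^{\infty} \frac{a}{\left(a^{2} + t^{2}\right)^{2}} \, dt = \frac{\pi}{4 a^{2}},$$
so $\int_{0}^{\infty} - \frac{1}{2 \left(a^{2} + t^{2}\right)^{2}} \, dt = - \frac{\pi}{8 a^{3}}$.

Setting $a = \frac{4}{5}$:
$$I = - \frac{125 \pi}{512}.$$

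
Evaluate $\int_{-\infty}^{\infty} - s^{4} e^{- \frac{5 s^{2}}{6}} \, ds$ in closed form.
$- \frac{27 \sqrt{30} \sqrt{\pi}}{125}$

Begin with the known integral
$$J(a) = \int_{-\infty}^{\infty} - e^{- a s^{2}} \, ds = - \frac{\sqrt{\pi}}{\sqrt{a}}.$$

Differentiating under the integral sign brings down a factor of $(-s^2)$:
$$\frac{dJ}{da} = \int_{-\infty}^{\infty} s^{2} e^{- a s^{2}} \, ds = \frac{\sqrt{\pi}}{2 a^{\frac{3}{2}}}.$$

Repeating twice in total — each differentiation brings down another $(-s^2)$ — gives
$$\frac{d^{2}J}{da^{2}} = \int_{-\infty}^{\infty} - s^{4} e^{- a s^{2}} \, ds = - \frac{3 \sqrt{\pi}}{4 a^{\frac{5}{2}}},$$
and the integrand here is exactly the target integrand, so $I = - \frac{3 \sqrt{\pi}}{4 a^{\frac{5}{2}}}$.

Setting $a = \frac{5}{6}$:
$$I = - \frac{27 \sqrt{30} \sqrt{\pi}}{125}.$$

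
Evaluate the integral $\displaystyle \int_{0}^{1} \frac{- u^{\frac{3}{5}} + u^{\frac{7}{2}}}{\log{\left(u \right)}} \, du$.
$- \log{\left(\frac{16}{45} \right)}$

Consider the one-parameter family: let $I(a) = \int_{0}^{1} \frac{u^{\frac{7}{2}} - u^{a}}{\log{\left(u \right)}} \, du$.

Since $\dfrac{\partial}{\partial a}\,u^{a} = u^{a} \ln u$, the $\ln u$ in the denominator cancels and
$$\frac{dI}{da} = \int_{0}^{1} -1 u^{a} \, du = -1 \left[\frac{u^{a+1}}{a+1}\right]_0^1 = - \frac{1}{a + 1}.$$

Integrating with respect to $a$ gives $I(a) = - \log{\left(\frac{2 a}{9} + \frac{2}{9} \right)} + C$.

At $a = \frac{7}{2}$ the integrand is identically $0$, so $I(\frac{7}{2}) = 0$. The closed form gives $0$, hence $C = 0$.

Setting $a = \frac{3}{5}$:
$$I = - \log{\left(\frac{16}{45} \right)}.$$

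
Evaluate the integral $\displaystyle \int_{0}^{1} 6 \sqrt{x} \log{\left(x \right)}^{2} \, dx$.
$\frac{32}{9}$

Consider the simpler parametrised integral
$$J(a) = \int_{0}^{1} 6 x^{a} \, dx = \frac{6}{a + 1}.$$

Differentiating under the integral sign brings down a factor of $\ln x$:
$$\frac{dJ}{da} = \int_{0}^{1} 6 x^{a} \log{\left(x \right)} \, dx = - \frac{6}{\left(a + 1\right)^{2}}.$$

Repeating twice in total — each differentiation brings down another $\ln x$ — gives
$$\frac{d^{2}J}{da^{2}} = \int_{0}^{1} 6 x^{a} \log{\left(x \right)}^{2} \, dx = \frac{12}{\left(a + 1\right)^{3}},$$
and the integrand here is exactly the target integrand, so $I = \frac{12}{\left(a + 1\right)^{3}}$.

Setting $a = \frac{1}{2}$:
$$I = \frac{32}{9}.$$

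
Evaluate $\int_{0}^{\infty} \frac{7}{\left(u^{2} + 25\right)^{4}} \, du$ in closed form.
$\frac{7 \pi}{500000}$

Begin with the known result
$$J(a) = \int_{0}^{\infty} \frac{7}{a^{2} + u^{2}} \, du = \frac{7 \pi}{2 a}.$$

Differentiating under the integral sign with respect to $a$,
$$\frac{dJ}{da} = \int_{0}^{\infty} - \frac{14 a}{\left(a^{2} + u^{2}\right)^{2}} \, du = - \frac{7 \pi}{2 a^{2}},$$
so $\int_{0}^{\infty} \frac{7}{\left(a^{2} + u^{2}\right)^{2}} \, du = \frac{7 \pi}{4 a^{3}}$.

Repeating — each differentiation of $1/(u^2+a^2)^j$ produces $-2ja/(u^2+a^2)^{j+1}$ — and dividing through by $-2ja$ at each step yields, after $3$ differentiations in total,
$$\int_{0}^{\infty} \frac{7}{\left(a^{2} + u^{2}\right)^{4}} \, du = \frac{35 \pi}{32 a^{7}}.$$

Setting $a = 5$:
$$I = \frac{7 \pi}{500000}.$$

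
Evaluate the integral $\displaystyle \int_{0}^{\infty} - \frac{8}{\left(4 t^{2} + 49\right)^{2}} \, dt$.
$- \frac{\pi}{343}$

Begin with the known result
$$J(a) = \int_{0}^{\infty} - \frac{1}{2 \left(a^{2} + t^{2}\right)} \, dt = - \frac{\pi}{4 a}.$$

Differentiating under the integral sign with respect to $a$,
$$\frac{dJ}{da} = \int_{0}^{\infty} \frac{a}{\left(a^{2} + t^{2}\right)^{2}} \, dt = \frac{\pi}{4 a^{2}},$$
so $\int_{0}^{\infty} - \frac{1}{2 \left(a^{2} + t^{2}\right)^{2}} \, dt = - \frac{\pi}{8 a^{3}}$.

Setting $a = \frac{7}{2}$:
$$I = - \frac{\pi}{343}.$$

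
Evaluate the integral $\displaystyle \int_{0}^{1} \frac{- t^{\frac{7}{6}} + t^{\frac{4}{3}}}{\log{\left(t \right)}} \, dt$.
$\log{\left(\frac{14}{13} \right)}$

Replace the exponent $\frac{4}{3}$ by a parameter $a$: let $I(a) = \int_{0}^{1} \frac{- t^{\frac{7}{6}} + t^{a}}{\log{\left(t \right)}} \, dt$.

Since $\dfrac{\partial}{\partial a}\,t^{a} = t^{a} \ln t$, the $\ln t$ in the denominator cancels and
$$\frac{dI}{da} = \int_{0}^{1} t^{a} \, dt = \left[\frac{t^{a+1}}{a+1}\right]_0^1 = \frac{1}{a + 1}.$$

Integrating with respect to $a$ gives $I(a) = \log{\left(\frac{6 a}{13} + \frac{6}{13} \right)} + C$.

At $a = \frac{7}{6}$ the integrand is identically $0$, so $I(\frac{7}{6}) = 0$. The closed form gives $0$, hence $C = 0$.

Setting $a = \frac{4}{3}$:
$$I = \log{\left(\frac{14}{13} \right)}.$$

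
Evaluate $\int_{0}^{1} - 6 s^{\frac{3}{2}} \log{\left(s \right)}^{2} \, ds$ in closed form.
$- \frac{96}{125}$

Consider the simpler parametrised integral
$$J(a) = \int_{0}^{1} - 6 s^{a} \, ds = - \frac{6}{a + 1}.$$

Differentiating under the integral sign brings down a factor of $\ln s$:
$$\frac{dJ}{da} = \int_{0}^{1} - 6 s^{a} \log{\left(s \right)} \, ds = \frac{6}{\left(a + 1\right)^{2}}.$$

Repeating twice in total — each differentiation brings down another $\ln s$ — gives
$$\frac{d^{2}J}{da^{2}} = \int_{0}^{1} - 6 s^{a} \log{\left(s \right)}^{2} \, ds = - \frac{12}{\left(a + 1\right)^{3}},$$
and the integrand here is exactly the target integrand, so $I = - \frac{12}{\left(a + 1\right)^{3}}$.

Setting $a = \frac{3}{2}$:
$$I = - \frac{96}{125}.$$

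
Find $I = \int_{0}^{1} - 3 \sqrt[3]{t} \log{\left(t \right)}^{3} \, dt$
$\frac{729}{128}$

Consider the simpler parametrised integral
$$J(a) = \int_{0}^{1} - 3 t^{a} \, dt = - \frac{3}{a + 1}.$$

Differentiating under the integral sign brings down a factor of $\ln t$:
$$\frac{dJ}{da} = \int_{0}^{1} - 3 t^{a} \log{\left(t \right)} \, dt = \frac{3}{\left(a + 1\right)^{2}}.$$

Repeating $3$ times in total — each differentiation brings down another $\ln t$ — gives
$$\frac{d^{3}J}{da^{3}} = \int_{0}^{1} - 3 t^{a} \log{\left(t \right)}^{3} \, dt = \frac{18}{\left(a + 1\right)^{4}},$$
and the integrand here is exactly the target integrand, so $I = \frac{18}{\left(a + 1\right)^{4}}$.

Setting $a = \frac{1}{3}$:
$$I = \frac{729}{128}.$$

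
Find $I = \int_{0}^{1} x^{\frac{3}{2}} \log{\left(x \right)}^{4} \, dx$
$\frac{768}{3125}$

Begin with the known integral
$$J(a) = \int_{0}^{1} x^{a} \, dx = \frac{1}{a + 1}.$$

Differentiating under the integral sign brings down a factor of $\ln x$:
$$\frac{dJ}{da} = \int_{0}^{1} x^{a} \log{\left(x \right)} \, dx = - \frac{1}{\left(a + 1\right)^{2}}.$$

Repeating $4$ times in total — each differentiation brings down another $\ln x$ — gives
$$\frac{d^{4}J}{da^{4}} = \int_{0}^{1} x^{a} \log{\left(x \right)}^{4} \, dx = \frac{24}{\left(a + 1\right)^{5}},$$
and the integrand here is exactly the target integrand, so $I = \frac{24}{\left(a + 1\right)^{5}}$.

Setting $a = \frac{3}{2}$:
$$I = \frac{768}{3125}.$$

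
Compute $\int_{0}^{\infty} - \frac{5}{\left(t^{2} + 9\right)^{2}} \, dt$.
$- \frac{5 \pi}{108}$

Start from the standard arctangent integral
$$J(a) = \int_{0}^{\infty} - \frac{5}{a^{2} + t^{2}} \, dt = - \frac{5 \pi}{2 a}.$$

Differentiating under the integral sign with respect to $a$,
$$\frac{dJ}{da} = \int_{0}^{\infty} \frac{10 a}{\left(a^{2} + t^{2}\right)^{2}} \, dt = \frac{5 \pi}{2 a^{2}},$$
so $\int_{0}^{\infty} - \frac{5}{\left(a^{2} + t^{2}\right)^{2}} \, dt = - \frac{5 \pi}{4 a^{3}}$.

Setting $a = 3$:
$$I = - \frac{5 \pi}{108}.$$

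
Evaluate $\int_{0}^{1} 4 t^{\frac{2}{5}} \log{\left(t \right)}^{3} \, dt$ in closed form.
$- \frac{15000}{2401}$

Consider the simpler parametrised integral
$$J(a) = \int_{0}^{1} 4 t^{a} \, dt = \frac{4}{a + 1}.$$

Differentiating under the integral sign brings down a factor of $\ln t$:
$$\frac{dJ}{da} = \int_{0}^{1} 4 t^{a} \log{\left(t \right)} \, dt = - \frac{4}{\left(a + 1\right)^{2}}.$$

Repeating $3$ times in total — each differentiation brings down another $\ln t$ — gives
$$\frac{d^{3}J}{da^{3}} = \int_{0}^{1} 4 t^{a} \log{\left(t \right)}^{3} \, dt = - \frac{24}{\left(a + 1\right)^{4}},$$
and the integrand here is exactly the target integrand, so $I = - \frac{24}{\left(a + 1\right)^{4}}$.

Setting $a = \frac{2}{5}$:
$$I = - \frac{15000}{2401}.$$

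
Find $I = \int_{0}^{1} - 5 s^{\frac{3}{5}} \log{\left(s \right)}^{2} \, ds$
$- \frac{625}{256}$

Begin with the known integral
$$J(a) = \int_{0}^{1} - 5 s^{a} \, ds = - \frac{5}{a + 1}.$$

Differentiating under the integral sign brings down a factor of $\ln s$:
$$\frac{dJ}{da} = \int_{0}^{1} - 5 s^{a} \log{\left(s \right)} \, ds = \frac{5}{\left(a + 1\right)^{2}}.$$

Repeating twice in total — each differentiation brings down another $\ln s$ — gives
$$\frac{d^{2}J}{da^{2}} = \int_{0}^{1} - 5 s^{a} \log{\left(s \right)}^{2} \, ds = - \frac{10}{\left(a + 1\right)^{3}},$$
and the integrand here is exactly the target integrand, so $I = - \frac{10}{\left(a + 1\right)^{3}}$.

Setting $a = \frac{3}{5}$:
$$I = - \frac{625}{256}.$$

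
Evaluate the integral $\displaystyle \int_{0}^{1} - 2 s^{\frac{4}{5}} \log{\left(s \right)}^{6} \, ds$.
$- \frac{12500000}{531441}$

Start from the elementary integral
$$J(a) = \int_{0}^{1} - 2 s^{a} \, ds = - \frac{2}{a + 1}.$$

Differentiating under the integral sign brings down a factor of $\ln s$:
$$\frac{dJ}{da} = \int_{0}^{1} - 2 s^{a} \log{\left(s \right)} \, ds = \frac{2}{\left(a + 1\right)^{2}}.$$

Repeating $6$ times in total — each differentiation brings down another $\ln s$ — gives
$$\frac{d^{6}J}{da^{6}} = \int_{0}^{1} - 2 s^{a} \log{\left(s \right)}^{6} \, ds = - \frac{1440}{\left(a + 1\right)^{7}},$$
and the integrand here is exactly the target integrand, so $I = - \frac{1440}{\left(a + 1\right)^{7}}$.

Setting $a = \frac{4}{5}$:
$$I = - \frac{12500000}{531441}.$$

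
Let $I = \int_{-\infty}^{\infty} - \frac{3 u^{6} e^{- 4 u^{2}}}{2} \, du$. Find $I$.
$- \frac{45 \sqrt{\pi}}{2048}$

Consider the simpler parametrised integral
$$J(a) = \int_{-\infty}^{\infty} - \frac{3 e^{- a u^{2}}}{2} \, du = - \frac{3 \sqrt{\pi}}{2 \sqrt{a}}.$$

Differentiating under the integral sign brings down a factor of $(-u^2)$:
$$\frac{dJ}{da} = \int_{-\infty}^{\infty} \frac{3 u^{2} e^{- a u^{2}}}{2} \, du = \frac{3 \sqrt{\pi}}{4 a^{\frac{3}{2}}}.$$

Repeating $3$ times in total — each differentiation brings down another $(-u^2)$ — gives
$$\frac{d^{3}J}{da^{3}} = \int_{-\infty}^{\infty} \frac{3 u^{6} e^{- a u^{2}}}{2} \, du = \frac{45 \sqrt{\pi}}{16 a^{\frac{7}{2}}},$$
and the integrand here is $(-1)^{3}$ times the target integrand, so $I = (-1)^{3}\,\frac{d^{3}J}{da^{3}} = - \frac{45 \sqrt{\pi}}{16 a^{\frac{7}{2}}}$.

Setting $a = 4$:
$$I = - \frac{45 \sqrt{\pi}}{2048}.$$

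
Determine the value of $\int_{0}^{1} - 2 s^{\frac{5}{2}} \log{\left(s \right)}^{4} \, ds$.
$- \frac{1536}{16807}$

Begin with the known integral
$$J(a) = \int_{0}^{1} - 2 s^{a} \, ds = - \frac{2}{a + 1}.$$

Differentiating under the integral sign brings down a factor of $\ln s$:
$$\frac{dJ}{da} = \int_{0}^{1} - 2 s^{a} \log{\left(s \right)} \, ds = \frac{2}{\left(a + 1\right)^{2}}.$$

Repeating $4$ times in total — each differentiation brings down another $\ln s$ — gives
$$\frac{d^{4}J}{da^{4}} = \int_{0}^{1} - 2 s^{a} \log{\left(s \right)}^{4} \, ds = - \frac{48}{\left(a + 1\right)^{5}},$$
and the integrand here is exactly the target integrand, so $I = - \frac{48}{\left(a + 1\right)^{5}}$.

Setting $a = \frac{5}{2}$:
$$I = - \frac{1536}{16807}.$$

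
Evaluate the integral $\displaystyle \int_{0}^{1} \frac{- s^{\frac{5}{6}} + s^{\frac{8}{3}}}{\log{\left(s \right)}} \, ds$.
$\log{\left(2 \right)}$

Introduce a parameter $a$ in the exponent: let $I(a) = \int_{0}^{1} \frac{s^{\frac{8}{3}} - s^{a}}{\log{\left(s \right)}} \, ds$.

Since $\dfrac{\partial}{\partial a}\,s^{a} = s^{a} \ln s$, the $\ln s$ in the denominator cancels and
$$\frac{dI}{da} = \int_{0}^{1} -1 s^{a} \, ds = -1 \left[\frac{s^{a+1}}{a+1}\right]_0^1 = - \frac{1}{a + 1}.$$

Integrating with respect to $a$ gives $I(a) = - \log{\left(\frac{3 a}{11} + \frac{3}{11} \right)} + C$.

At $a = \frac{8}{3}$ the integrand is identically $0$, so $I(\frac{8}{3}) = 0$. The closed form gives $0$, hence $C = 0$.

Setting $a = \frac{5}{6}$:
$$I = \log{\left(2 \right)}.$$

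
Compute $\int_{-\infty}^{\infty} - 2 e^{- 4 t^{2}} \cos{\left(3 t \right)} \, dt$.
$- \frac{\sqrt{\pi}}{e^{\frac{9}{16}}}$

Define $I(b) = \int_{-\infty}^{\infty} - 2 e^{- 4 t^{2}} \cos{\left(b t \right)} \, dt$.

Differentiating under the integral sign,
$$I'(b) = \int_{-\infty}^{\infty} 2 t e^{- 4 t^{2}} \sin{\left(b t \right)} \, dt.$$

Integrate $\int_{-\infty}^{\infty} t \sin(b t)\, e^{- 4 t^{2}}\, dt$ by parts with $u = \sin(b t)$ and $dv = t\, e^{- 4 t^{2}}\, dt$, giving $v = - \frac{e^{- 4 t^{2}}}{8}$. The boundary term vanishes and
$$\int_{-\infty}^{\infty} t \sin(b t)\, e^{- 4 t^{2}}\, dt = \frac{b}{8} \int_{-\infty}^{\infty} \cos(b t)\, e^{- 4 t^{2}}\, dt,$$
so $I'(b) = - \frac{b}{8}\, I(b)$.

This is a separable first-order ODE; solving with the initial condition $I(0) = \int_{-\infty}^{\infty} - 2 e^{- 4 t^{2}}\,dt = - \sqrt{\pi}$ gives
$$I(b) = - \sqrt{\pi} e^{- \frac{b^{2}}{16}}.$$

Setting $b = 3$:
$$I = - \frac{\sqrt{\pi}}{e^{\frac{9}{16}}}.$$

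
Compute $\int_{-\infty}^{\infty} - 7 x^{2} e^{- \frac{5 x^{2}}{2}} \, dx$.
$- \frac{7 \sqrt{10} \sqrt{\pi}}{25}$

Consider the simpler parametrised integral
$$J(a) = \int_{-\infty}^{\infty} - 7 e^{- a x^{2}} \, dx = - \frac{7 \sqrt{\pi}}{\sqrt{a}}.$$

Differentiating under the integral sign brings down a factor of $(-x^2)$:
$$\frac{dJ}{da} = \int_{-\infty}^{\infty} 7 x^{2} e^{- a x^{2}} \, dx = \frac{7 \sqrt{\pi}}{2 a^{\frac{3}{2}}}.$$

The integral on the left is $-I$, so $I = - \frac{7 \sqrt{\pi}}{2 a^{\frac{3}{2}}}$.

Setting $a = \frac{5}{2}$:
$$I = - \frac{7 \sqrt{10} \sqrt{\pi}}{25}.$$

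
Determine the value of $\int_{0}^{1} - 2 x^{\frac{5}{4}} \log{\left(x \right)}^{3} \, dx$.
$\frac{1024}{2187}$

Begin with the known integral
$$J(a) = \int_{0}^{1} - 2 x^{a} \, dx = - \frac{2}{a + 1}.$$

Differentiating under the integral sign brings down a factor of $\ln x$:
$$\frac{dJ}{da} = \int_{0}^{1} - 2 x^{a} \log{\left(x \right)} \, dx = \frac{2}{\left(a + 1\right)^{2}}.$$

Repeating $3$ times in total — each differentiation brings down another $\ln x$ — gives
$$\frac{d^{3}J}{da^{3}} = \int_{0}^{1} - 2 x^{a} \log{\left(x \right)}^{3} \, dx = \frac{12}{\left(a + 1\right)^{4}},$$
and the integrand here is exactly the target integrand, so $I = \frac{12}{\left(a + 1\right)^{4}}$.

Setting $a = \frac{5}{4}$:
$$I = \frac{1024}{2187}.$$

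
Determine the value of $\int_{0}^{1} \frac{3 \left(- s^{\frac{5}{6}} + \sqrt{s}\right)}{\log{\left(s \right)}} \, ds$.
$\log{\left(\frac{729}{1331} \right)}$

Introduce a parameter $a$ in the exponent: let $I(a) = \int_{0}^{1} \frac{3 \left(- s^{\frac{5}{6}} + s^{a}\right)}{\log{\left(s \right)}} \, ds$.

Since $\dfrac{\partial}{\partial a}\,s^{a} = s^{a} \ln s$, the $\ln s$ in the denominator cancels and
$$\frac{dI}{da} = \int_{0}^{1} 3 s^{a} \, ds = 3 \left[\frac{s^{a+1}}{a+1}\right]_0^1 = \frac{3}{a + 1}.$$

Integrating with respect to $a$ gives $I(a) = \log{\left(\frac{216 \left(a + 1\right)^{3}}{1331} \right)} + C$.

At $a = \frac{5}{6}$ the integrand is identically $0$, so $I(\frac{5}{6}) = 0$. The closed form gives $0$, hence $C = 0$.

Setting $a = \frac{1}{2}$:
$$I = \log{\left(\frac{729}{1331} \right)}.$$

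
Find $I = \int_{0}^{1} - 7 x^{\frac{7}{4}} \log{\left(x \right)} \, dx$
$\frac{112}{121}$

Begin with the known integral
$$J(a) = \int_{0}^{1} - 7 x^{a} \, dx = - \frac{7}{a + 1}.$$

Differentiating under the integral sign brings down a factor of $\ln x$:
$$\frac{dJ}{da} = \int_{0}^{1} - 7 x^{a} \log{\left(x \right)} \, dx = \frac{7}{\left(a + 1\right)^{2}}.$$

The integral on the left is $I$, so $I = \frac{7}{\left(a + 1\right)^{2}}$.

Setting $a = \frac{7}{4}$:
$$I = \frac{112}{121}.$$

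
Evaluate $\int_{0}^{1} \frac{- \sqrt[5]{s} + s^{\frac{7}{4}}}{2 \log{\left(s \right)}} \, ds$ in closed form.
$- \log{\left(12 \right)} + \frac{\log{\left(330 \right)}}{2}$

Consider the one-parameter family: let $I(a) = \int_{0}^{1} \frac{- \sqrt[5]{s} + s^{a}}{2 \log{\left(s \right)}} \, ds$.

Since $\dfrac{\partial}{\partial a}\,s^{a} = s^{a} \ln s$, the $\ln s$ in the denominator cancels and
$$\frac{dI}{da} = \int_{0}^{1} \frac{1}{2} s^{a} \, ds = \frac{1}{2} \left[\frac{s^{a+1}}{a+1}\right]_0^1 = \frac{1}{2 \left(a + 1\right)}.$$

Integrating with respect to $a$ gives $I(a) = \log{\left(\frac{\sqrt{30} \sqrt{a + 1}}{6} \right)} + C$.

At $a = \frac{1}{5}$ the integrand is identically $0$, so $I(\frac{1}{5}) = 0$. The closed form gives $0$, hence $C = 0$.

Setting $a = \frac{7}{4}$:
$$I = - \log{\left(12 \right)} + \frac{\log{\left(330 \right)}}{2}.$$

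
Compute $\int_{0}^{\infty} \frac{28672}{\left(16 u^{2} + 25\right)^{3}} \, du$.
$\frac{1344 \pi}{3125}$

Begin with the known result
$$J(a) = \int_{0}^{\infty} \frac{7}{a^{2} + u^{2}} \, du = \frac{7 \pi}{2 a}.$$

Differentiating under the integral sign with respect to $a$,
$$\frac{dJ}{da} = \int_{0}^{\infty} - \frac{14 a}{\left(a^{2} + u^{2}\right)^{2}} \, du = - \frac{7 \pi}{2 a^{2}},$$
so $\int_{0}^{\infty} \frac{7}{\left(a^{2} + u^{2}\right)^{2}} \, du = \frac{7 \pi}{4 a^{3}}$.

Repeating — each differentiation of $1/(u^2+a^2)^j$ produces $-2ja/(u^2+a^2)^{j+1}$ — and dividing through by $-2ja$ at each step yields, after $2$ differentiations in total,
$$\int_{0}^{\infty} \frac{7}{\left(a^{2} + u^{2}\right)^{3}} \, du = \frac{21 \pi}{16 a^{5}}.$$

Setting $a = \frac{5}{4}$:
$$I = \frac{1344 \pi}{3125}.$$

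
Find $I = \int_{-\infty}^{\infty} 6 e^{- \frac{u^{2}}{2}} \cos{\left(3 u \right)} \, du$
$\frac{6 \sqrt{2} \sqrt{\pi}}{e^{\frac{9}{2}}}$

Let $b$ denote the cosine frequency and define $I(b) = \int_{-\infty}^{\infty} 6 e^{- \frac{u^{2}}{2}} \cos{\left(b u \right)} \, du$.

Differentiating under the integral sign,
$$I'(b) = \int_{-\infty}^{\infty} - 6 u e^{- \frac{u^{2}}{2}} \sin{\left(b u \right)} \, du.$$

Integrate $\int_{-\infty}^{\infty} u \sin(b u)\, e^{- \frac{u^{2}}{2}}\, du$ by parts with $w = \sin(b u)$ and $dv = u\, e^{- \frac{u^{2}}{2}}\, du$, giving $v = - e^{- \frac{u^{2}}{2}}$. The boundary term vanishes and
$$\int_{-\infty}^{\infty} u \sin(b u)\, e^{- \frac{u^{2}}{2}}\, du = b \int_{-\infty}^{\infty} \cos(b u)\, e^{- \frac{u^{2}}{2}}\, du,$$
so $I'(b) = - b\, I(b)$.

This is a separable first-order ODE; solving with the initial condition $I(0) = \int_{-\infty}^{\infty} 6 e^{- \frac{u^{2}}{2}}\,du = 6 \sqrt{2} \sqrt{\pi}$ gives
$$I(b) = 6 \sqrt{2} \sqrt{\pi} e^{- \frac{b^{2}}{2}}.$$

Setting $b = 3$:
$$I = \frac{6 \sqrt{2} \sqrt{\pi}}{e^{\frac{9}{2}}}.$$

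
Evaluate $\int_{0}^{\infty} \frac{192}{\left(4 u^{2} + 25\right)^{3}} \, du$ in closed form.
$\frac{18 \pi}{3125}$

Begin with the known result
$$J(a) = \int_{0}^{\infty} \frac{3}{a^{2} + u^{2}} \, du = \frac{3 \pi}{2 a}.$$

Differentiating under the integral sign with respect to $a$,
$$\frac{dJ}{da} = \int_{0}^{\infty} - \frac{6 a}{\left(a^{2} + u^{2}\right)^{2}} \, du = - \frac{3 \pi}{2 a^{2}},$$
so $\int_{0}^{\infty} \frac{3}{\left(a^{2} + u^{2}\right)^{2}} \, du = \frac{3 \pi}{4 a^{3}}$.

Repeating — each differentiation of $1/(u^2+a^2)^j$ produces $-2ja/(u^2+a^2)^{j+1}$ — and dividing through by $-2ja$ at each step yields, after $2$ differentiations in total,
$$\int_{0}^{\infty} \frac{3}{\left(a^{2} + u^{2}\right)^{3}} \, du = \frac{9 \pi}{16 a^{5}}.$$

Setting $a = \frac{5}{2}$:
$$I = \frac{18 \pi}{3125}.$$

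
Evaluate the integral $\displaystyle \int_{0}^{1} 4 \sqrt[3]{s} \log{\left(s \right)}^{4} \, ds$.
$\frac{729}{32}$

Start from the elementary integral
$$J(a) = \int_{0}^{1} 4 s^{a} \, ds = \frac{4}{a + 1}.$$

Differentiating under the integral sign brings down a factor of $\ln s$:
$$\frac{dJ}{da} = \int_{0}^{1} 4 s^{a} \log{\left(s \right)} \, ds = - \frac{4}{\left(a + 1\right)^{2}}.$$

Repeating $4$ times in total — each differentiation brings down another $\ln s$ — gives
$$\frac{d^{4}J}{da^{4}} = \int_{0}^{1} 4 s^{a} \log{\left(s \right)}^{4} \, ds = \frac{96}{\left(a + 1\right)^{5}},$$
and the integrand here is exactly the target integrand, so $I = \frac{96}{\left(a + 1\right)^{5}}$.

Setting $a = \frac{1}{3}$:
$$I = \frac{729}{32}.$$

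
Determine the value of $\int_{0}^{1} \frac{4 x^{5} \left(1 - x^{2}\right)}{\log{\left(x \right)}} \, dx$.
$\log{\left(\frac{81}{256} \right)}$

Consider the one-parameter family: let $I(a) = \int_{0}^{1} \frac{4 \left(- x^{7} + x^{a}\right)}{\log{\left(x \right)}} \, dx$.

Since $\dfrac{\partial}{\partial a}\,x^{a} = x^{a} \ln x$, the $\ln x$ in the denominator cancels and
$$\frac{dI}{da} = \int_{0}^{1} 4 x^{a} \, dx = 4 \left[\frac{x^{a+1}}{a+1}\right]_0^1 = \frac{4}{a + 1}.$$

Integrating with respect to $a$ gives $I(a) = \log{\left(\frac{\left(a + 1\right)^{4}}{4096} \right)} + C$.

At $a = 7$ the integrand is identically $0$, so $I(7) = 0$. The closed form gives $0$, hence $C = 0$.

Setting $a = 5$:
$$I = \log{\left(\frac{81}{256} \right)}.$$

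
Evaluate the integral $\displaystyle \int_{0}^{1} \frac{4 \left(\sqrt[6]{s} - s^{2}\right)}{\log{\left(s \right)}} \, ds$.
$- \log{\left(\frac{104976}{2401} \right)}$

Introduce a parameter $a$ in the exponent: let $I(a) = \int_{0}^{1} \frac{4 \left(\sqrt[6]{s} - s^{a}\right)}{\log{\left(s \right)}} \, ds$.

Since $\dfrac{\partial}{\partial a}\,s^{a} = s^{a} \ln s$, the $\ln s$ in the denominator cancels and
$$\frac{dI}{da} = \int_{0}^{1} -4 s^{a} \, ds = -4 \left[\frac{s^{a+1}}{a+1}\right]_0^1 = - \frac{4}{a + 1}.$$

Integrating with respect to $a$ gives $I(a) = - \log{\left(\frac{1296 \left(a + 1\right)^{4}}{2401} \right)} + C$.

At $a = \frac{1}{6}$ the integrand is identically $0$, so $I(\frac{1}{6}) = 0$. The closed form gives $0$, hence $C = 0$.

Setting $a = 2$:
$$I = - \log{\left(\frac{104976}{2401} \right)}.$$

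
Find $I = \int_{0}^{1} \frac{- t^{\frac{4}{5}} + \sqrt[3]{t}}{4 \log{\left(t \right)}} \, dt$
$\log{\left(\frac{\sqrt[4]{15} \sqrt{2}}{3} \right)}$

Consider the one-parameter family: let $I(a) = \int_{0}^{1} \frac{\sqrt[3]{t} - t^{a}}{4 \log{\left(t \right)}} \, dt$.

Since $\dfrac{\partial}{\partial a}\,t^{a} = t^{a} \ln t$, the $\ln t$ in the denominator cancels and
$$\frac{dI}{da} = \int_{0}^{1} - \frac{1}{4} t^{a} \, dt = - \frac{1}{4} \left[\frac{t^{a+1}}{a+1}\right]_0^1 = - \frac{1}{4 a + 4}.$$

Integrating with respect to $a$ gives $I(a) = - \frac{\log{\left(a + 1 \right)}}{4} - \frac{\log{\left(3 \right)}}{4} + \frac{\log{\left(2 \right)}}{2} + C$.

At $a = \frac{1}{3}$ the integrand is identically $0$, so $I(\frac{1}{3}) = 0$. The closed form gives $0$, hence $C = 0$.

Setting $a = \frac{4}{5}$:
$$I = \log{\left(\frac{\sqrt[4]{15} \sqrt{2}}{3} \right)}.$$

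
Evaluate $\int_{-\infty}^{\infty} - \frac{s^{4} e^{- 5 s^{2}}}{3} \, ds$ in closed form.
$- \frac{\sqrt{5} \sqrt{\pi}}{500}$

Consider the simpler parametrised integral
$$J(a) = \int_{-\infty}^{\infty} - \frac{e^{- a s^{2}}}{3} \, ds = - \frac{\sqrt{\pi}}{3 \sqrt{a}}.$$

Differentiating under the integral sign brings down a factor of $(-s^2)$:
$$\frac{dJ}{da} = \int_{-\infty}^{\infty} \frac{s^{2} e^{- a s^{2}}}{3} \, ds = \frac{\sqrt{\pi}}{6 a^{\frac{3}{2}}}.$$

Repeating twice in total — each differentiation brings down another $(-s^2)$ — gives
$$\frac{d^{2}J}{da^{2}} = \int_{-\infty}^{\infty} - \frac{s^{4} e^{- a s^{2}}}{3} \, ds = - \frac{\sqrt{\pi}}{4 a^{\frac{5}{2}}},$$
and the integrand here is exactly the target integrand, so $I = - \frac{\sqrt{\pi}}{4 a^{\frac{5}{2}}}$.

Setting $a = 5$:
$$I = - \frac{\sqrt{5} \sqrt{\pi}}{500}.$$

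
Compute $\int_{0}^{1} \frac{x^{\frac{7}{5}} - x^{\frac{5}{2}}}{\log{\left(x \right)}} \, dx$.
$- \log{\left(35 \right)} + \log{\left(24 \right)}$

Introduce a parameter $a$ in the exponent: let $I(a) = \int_{0}^{1} \frac{x^{\frac{7}{5}} - x^{a}}{\log{\left(x \right)}} \, dx$.

Since $\dfrac{\partial}{\partial a}\,x^{a} = x^{a} \ln x$, the $\ln x$ in the denominator cancels and
$$\frac{dI}{da} = \int_{0}^{1} -1 x^{a} \, dx = -1 \left[\frac{x^{a+1}}{a+1}\right]_0^1 = - \frac{1}{a + 1}.$$

Integrating with respect to $a$ gives $I(a) = - \log{\left(\frac{5 a}{12} + \frac{5}{12} \right)} + C$.

At $a = \frac{7}{5}$ the integrand is identically $0$, so $I(\frac{7}{5}) = 0$. The closed form gives $0$, hence $C = 0$.

Setting $a = \frac{5}{2}$:
$$I = - \log{\left(35 \right)} + \log{\left(24 \right)}.$$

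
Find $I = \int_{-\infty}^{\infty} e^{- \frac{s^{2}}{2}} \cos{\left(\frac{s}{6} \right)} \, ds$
$\frac{\sqrt{2} \sqrt{\pi}}{e^{\frac{1}{72}}}$

Define $I(b) = \int_{-\infty}^{\infty} e^{- \frac{s^{2}}{2}} \cos{\left(b s \right)} \, ds$.

Differentiating under the integral sign,
$$I'(b) = \int_{-\infty}^{\infty} - s e^{- \frac{s^{2}}{2}} \sin{\left(b s \right)} \, ds.$$

Integrate $\int_{-\infty}^{\infty} s \sin(b s)\, e^{- \frac{s^{2}}{2}}\, ds$ by parts with $u = \sin(b s)$ and $dv = s\, e^{- \frac{s^{2}}{2}}\, ds$, giving $v = - e^{- \frac{s^{2}}{2}}$. The boundary term vanishes and
$$\int_{-\infty}^{\infty} s \sin(b s)\, e^{- \frac{s^{2}}{2}}\, ds = b \int_{-\infty}^{\infty} \cos(b s)\, e^{- \frac{s^{2}}{2}}\, ds,$$
so $I'(b) = - b\, I(b)$.

This is a separable first-order ODE; solving with the initial condition $I(0) = \int_{-\infty}^{\infty} e^{- \frac{s^{2}}{2}}\,ds = \sqrt{2} \sqrt{\pi}$ gives
$$I(b) = \sqrt{2} \sqrt{\pi} e^{- \frac{b^{2}}{2}}.$$

Setting $b = \frac{1}{6}$:
$$I = \frac{\sqrt{2} \sqrt{\pi}}{e^{\frac{1}{72}}}.$$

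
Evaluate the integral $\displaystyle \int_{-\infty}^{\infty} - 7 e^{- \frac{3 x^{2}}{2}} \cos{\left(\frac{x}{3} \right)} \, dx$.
$- \frac{7 \sqrt{6} \sqrt{\pi}}{3 e^{\frac{1}{54}}}$

Define $I(b) = \int_{-\infty}^{\infty} - 7 e^{- \frac{3 x^{2}}{2}} \cos{\left(b x \right)} \, dx$.

Differentiating under the integral sign,
$$I'(b) = \int_{-\infty}^{\infty} 7 x e^{- \frac{3 x^{2}}{2}} \sin{\left(b x \right)} \, dx.$$

Integrate $\int_{-\infty}^{\infty} x \sin(b x)\, e^{- \frac{3 x^{2}}{2}}\, dx$ by parts with $u = \sin(b x)$ and $dv = x\, e^{- \frac{3 x^{2}}{2}}\, dx$, giving $v = - \frac{e^{- \frac{3 x^{2}}{2}}}{3}$. The boundary term vanishes and
$$\int_{-\infty}^{\infty} x \sin(b x)\, e^{- \frac{3 x^{2}}{2}}\, dx = \frac{b}{3} \int_{-\infty}^{\infty} \cos(b x)\, e^{- \frac{3 x^{2}}{2}}\, dx,$$
so $I'(b) = - \frac{b}{3}\, I(b)$.

This is a separable first-order ODE; solving with the initial condition $I(0) = \int_{-\infty}^{\infty} - 7 e^{- \frac{3 x^{2}}{2}}\,dx = - \frac{7 \sqrt{6} \sqrt{\pi}}{3}$ gives
$$I(b) = - \frac{7 \sqrt{6} \sqrt{\pi} e^{- \frac{b^{2}}{6}}}{3}.$$

Setting $b = \frac{1}{3}$:
$$I = - \frac{7 \sqrt{6} \sqrt{\pi}}{3 e^{\frac{1}{54}}}.$$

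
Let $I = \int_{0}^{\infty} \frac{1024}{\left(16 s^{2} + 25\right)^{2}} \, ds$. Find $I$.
$\frac{64 \pi}{125}$

Begin with the known result
$$J(a) = \int_{0}^{\infty} \frac{4}{a^{2} + s^{2}} \, ds = \frac{2 \pi}{a}.$$

Differentiating under the integral sign with respect to $a$,
$$\frac{dJ}{da} = \int_{0}^{\infty} - \frac{8 a}{\left(a^{2} + s^{2}\right)^{2}} \, ds = - \frac{2 \pi}{a^{2}},$$
so $\int_{0}^{\infty} \frac{4}{\left(a^{2} + s^{2}\right)^{2}} \, ds = \frac{\pi}{a^{3}}$.

Setting $a = \frac{5}{4}$:
$$I = \frac{64 \pi}{125}.$$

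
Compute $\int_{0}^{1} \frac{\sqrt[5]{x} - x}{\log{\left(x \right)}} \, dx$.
$\log{\left(\frac{3}{5} \right)}$

Consider the one-parameter family: let $I(a) = \int_{0}^{1} \frac{- x + x^{a}}{\log{\left(x \right)}} \, dx$.

Since $\dfrac{\partial}{\partial a}\,x^{a} = x^{a} \ln x$, the $\ln x$ in the denominator cancels and
$$\frac{dI}{da} = \int_{0}^{1} x^{a} \, dx = \left[\frac{x^{a+1}}{a+1}\right]_0^1 = \frac{1}{a + 1}.$$

Integrating with respect to $a$ gives $I(a) = \log{\left(\frac{a}{2} + \frac{1}{2} \right)} + C$.

At $a = 1$ the integrand is identically $0$, so $I(1) = 0$. The closed form gives $0$, hence $C = 0$.

Setting $a = \frac{1}{5}$:
$$I = \log{\left(\frac{3}{5} \right)}.$$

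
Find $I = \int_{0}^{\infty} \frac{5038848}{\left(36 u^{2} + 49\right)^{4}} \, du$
$\frac{131220 \pi}{823543}$

Recall the elementary integral
$$J(a) = \int_{0}^{\infty} \frac{3}{a^{2} + u^{2}} \, du = \frac{3 \pi}{2 a}.$$

Differentiating under the integral sign with respect to $a$,
$$\frac{dJ}{da} = \int_{0}^{\infty} - \frac{6 a}{\left(a^{2} + u^{2}\right)^{2}} \, du = - \frac{3 \pi}{2 a^{2}},$$
so $\int_{0}^{\infty} \frac{3}{\left(a^{2} + u^{2}\right)^{2}} \, du = \frac{3 \pi}{4 a^{3}}$.

Repeating — each differentiation of $1/(u^2+a^2)^j$ produces $-2ja/(u^2+a^2)^{j+1}$ — and dividing through by $-2ja$ at each step yields, after $3$ differentiations in total,
$$\int_{0}^{\infty} \frac{3}{\left(a^{2} + u^{2}\right)^{4}} \, du = \frac{15 \pi}{32 a^{7}}.$$

Setting $a = \frac{7}{6}$:
$$I = \frac{131220 \pi}{823543}.$$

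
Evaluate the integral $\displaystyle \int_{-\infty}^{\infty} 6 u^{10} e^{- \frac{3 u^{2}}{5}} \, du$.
$\frac{109375 \sqrt{15} \sqrt{\pi}}{144}$

Begin with the known integral
$$J(a) = \int_{-\infty}^{\infty} 6 e^{- a u^{2}} \, du = \frac{6 \sqrt{\pi}}{\sqrt{a}}.$$

Differentiating under the integral sign brings down a factor of $(-u^2)$:
$$\frac{dJ}{da} = \int_{-\infty}^{\infty} - 6 u^{2} e^{- a u^{2}} \, du = - \frac{3 \sqrt{\pi}}{a^{\frac{3}{2}}}.$$

Repeating $5$ times in total — each differentiation brings down another $(-u^2)$ — gives
$$\frac{d^{5}J}{da^{5}} = \int_{-\infty}^{\infty} - 6 u^{10} e^{- a u^{2}} \, du = - \frac{2835 \sqrt{\pi}}{16 a^{\frac{11}{2}}},$$
and the integrand here is $(-1)^{5}$ times the target integrand, so $I = (-1)^{5}\,\frac{d^{5}J}{da^{5}} = \frac{2835 \sqrt{\pi}}{16 a^{\frac{11}{2}}}$.

Setting $a = \frac{3}{5}$:
$$I = \frac{109375 \sqrt{15} \sqrt{\pi}}{144}.$$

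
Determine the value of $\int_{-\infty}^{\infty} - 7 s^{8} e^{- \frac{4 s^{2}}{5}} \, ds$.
$- \frac{459375 \sqrt{5} \sqrt{\pi}}{8192}$

Start from the elementary integral
$$J(a) = \int_{-\infty}^{\infty} - 7 e^{- a s^{2}} \, ds = - \frac{7 \sqrt{\pi}}{\sqrt{a}}.$$

Differentiating under the integral sign brings down a factor of $(-s^2)$:
$$\frac{dJ}{da} = \int_{-\infty}^{\infty} 7 s^{2} e^{- a s^{2}} \, ds = \frac{7 \sqrt{\pi}}{2 a^{\frac{3}{2}}}.$$

Repeating $4$ times in total — each differentiation brings down another $(-s^2)$ — gives
$$\frac{d^{4}J}{da^{4}} = \int_{-\infty}^{\infty} - 7 s^{8} e^{- a s^{2}} \, ds = - \frac{735 \sqrt{\pi}}{16 a^{\frac{9}{2}}},$$
and the integrand here is exactly the target integrand, so $I = - \frac{735 \sqrt{\pi}}{16 a^{\frac{9}{2}}}$.

Setting $a = \frac{4}{5}$:
$$I = - \frac{459375 \sqrt{5} \sqrt{\pi}}{8192}.$$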